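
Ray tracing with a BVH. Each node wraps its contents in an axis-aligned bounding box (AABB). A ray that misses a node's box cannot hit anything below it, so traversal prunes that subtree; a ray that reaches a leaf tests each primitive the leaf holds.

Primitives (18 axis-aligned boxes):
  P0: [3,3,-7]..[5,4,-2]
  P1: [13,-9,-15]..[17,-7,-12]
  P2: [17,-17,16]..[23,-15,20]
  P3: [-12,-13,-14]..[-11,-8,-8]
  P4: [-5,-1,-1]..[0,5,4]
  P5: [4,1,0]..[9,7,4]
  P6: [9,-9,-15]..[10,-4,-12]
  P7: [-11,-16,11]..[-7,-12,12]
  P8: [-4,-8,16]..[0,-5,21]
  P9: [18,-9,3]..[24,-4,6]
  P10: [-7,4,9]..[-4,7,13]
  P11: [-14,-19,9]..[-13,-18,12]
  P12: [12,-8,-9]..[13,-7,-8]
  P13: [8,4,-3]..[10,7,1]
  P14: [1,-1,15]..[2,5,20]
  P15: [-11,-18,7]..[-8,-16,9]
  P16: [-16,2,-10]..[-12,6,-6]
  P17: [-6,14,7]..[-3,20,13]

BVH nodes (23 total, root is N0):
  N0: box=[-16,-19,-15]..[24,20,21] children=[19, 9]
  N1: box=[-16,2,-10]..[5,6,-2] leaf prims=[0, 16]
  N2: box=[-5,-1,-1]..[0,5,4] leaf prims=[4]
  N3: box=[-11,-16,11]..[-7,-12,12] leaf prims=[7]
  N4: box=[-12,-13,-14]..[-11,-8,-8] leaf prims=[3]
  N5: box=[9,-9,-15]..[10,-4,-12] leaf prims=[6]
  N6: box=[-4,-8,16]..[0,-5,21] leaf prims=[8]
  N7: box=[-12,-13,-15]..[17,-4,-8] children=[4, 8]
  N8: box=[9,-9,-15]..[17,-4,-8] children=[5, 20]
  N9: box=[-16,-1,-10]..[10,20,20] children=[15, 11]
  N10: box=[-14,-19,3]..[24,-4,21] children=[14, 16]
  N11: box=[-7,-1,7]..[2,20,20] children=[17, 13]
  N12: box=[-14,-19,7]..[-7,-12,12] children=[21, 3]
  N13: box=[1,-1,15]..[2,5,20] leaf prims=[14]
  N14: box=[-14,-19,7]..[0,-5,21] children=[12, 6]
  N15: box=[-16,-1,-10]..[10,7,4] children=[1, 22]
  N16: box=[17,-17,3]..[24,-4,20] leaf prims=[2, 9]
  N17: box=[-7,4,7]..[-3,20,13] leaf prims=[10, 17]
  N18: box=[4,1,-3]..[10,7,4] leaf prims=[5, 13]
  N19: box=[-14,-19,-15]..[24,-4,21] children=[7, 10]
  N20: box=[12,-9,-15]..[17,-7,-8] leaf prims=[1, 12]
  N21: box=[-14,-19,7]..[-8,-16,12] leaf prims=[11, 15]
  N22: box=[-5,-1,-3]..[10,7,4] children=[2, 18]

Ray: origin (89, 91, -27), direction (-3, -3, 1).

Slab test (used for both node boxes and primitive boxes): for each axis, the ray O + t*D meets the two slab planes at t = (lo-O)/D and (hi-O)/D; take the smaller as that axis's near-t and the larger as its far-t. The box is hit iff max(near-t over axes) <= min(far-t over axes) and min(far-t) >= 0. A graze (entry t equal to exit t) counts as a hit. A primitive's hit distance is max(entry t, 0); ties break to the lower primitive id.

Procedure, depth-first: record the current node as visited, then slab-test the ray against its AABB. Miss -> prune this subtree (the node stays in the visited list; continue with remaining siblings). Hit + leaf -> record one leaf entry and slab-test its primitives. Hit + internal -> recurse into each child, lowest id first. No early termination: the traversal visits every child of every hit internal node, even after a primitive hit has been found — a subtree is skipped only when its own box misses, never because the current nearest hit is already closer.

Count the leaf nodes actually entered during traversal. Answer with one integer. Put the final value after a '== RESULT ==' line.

Traverse from the root:
N0 x:[65/3,35] y:[71/3,110/3] z:[12,48] -> hit [71/3,35], descend [9, 19]
  N9 x:[79/3,35] y:[71/3,92/3] z:[17,47] -> hit [79/3,92/3], descend [11, 15]
    N11 x:[29,32] y:[71/3,92/3] z:[34,47] -> miss, prune
    N15 x:[79/3,35] y:[28,92/3] z:[17,31] -> hit [28,92/3], descend [1, 22]
      N1 x:[28,35] y:[85/3,89/3] z:[17,25] -> miss, prune
      N22 x:[79/3,94/3] y:[28,92/3] z:[24,31] -> hit [28,92/3], descend [2, 18]
        N2 x:[89/3,94/3] y:[86/3,92/3] z:[26,31] -> hit [89/3,92/3] leaf, test {P4@t=89/3}
        N18 x:[79/3,85/3] y:[28,30] z:[24,31] -> hit [28,85/3] leaf, test {P5@t=28, P13(miss)}
  N19 x:[65/3,103/3] y:[95/3,110/3] z:[12,48] -> hit [95/3,103/3], descend [7, 10]
    N7 x:[24,101/3] y:[95/3,104/3] z:[12,19] -> miss, prune
    N10 x:[65/3,103/3] y:[95/3,110/3] z:[30,48] -> hit [95/3,103/3], descend [14, 16]
      N14 x:[89/3,103/3] y:[32,110/3] z:[34,48] -> hit [34,103/3], descend [6, 12]
        N6 x:[89/3,31] y:[32,33] z:[43,48] -> miss, prune
        N12 x:[32,103/3] y:[103/3,110/3] z:[34,39] -> hit [103/3,103/3], descend [3, 21]
          N3 x:[32,100/3] y:[103/3,107/3] z:[38,39] -> miss, prune
          N21 x:[97/3,103/3] y:[107/3,110/3] z:[34,39] -> miss, prune
      N16 x:[65/3,24] y:[95/3,36] z:[30,47] -> miss, prune

order=[0, 9, 11, 15, 1, 22, 2, 18, 19, 7, 10, 14, 6, 12, 3, 21, 16]  |boxes|=17  |leaves|=2  hit=P5

== RESULT ==
2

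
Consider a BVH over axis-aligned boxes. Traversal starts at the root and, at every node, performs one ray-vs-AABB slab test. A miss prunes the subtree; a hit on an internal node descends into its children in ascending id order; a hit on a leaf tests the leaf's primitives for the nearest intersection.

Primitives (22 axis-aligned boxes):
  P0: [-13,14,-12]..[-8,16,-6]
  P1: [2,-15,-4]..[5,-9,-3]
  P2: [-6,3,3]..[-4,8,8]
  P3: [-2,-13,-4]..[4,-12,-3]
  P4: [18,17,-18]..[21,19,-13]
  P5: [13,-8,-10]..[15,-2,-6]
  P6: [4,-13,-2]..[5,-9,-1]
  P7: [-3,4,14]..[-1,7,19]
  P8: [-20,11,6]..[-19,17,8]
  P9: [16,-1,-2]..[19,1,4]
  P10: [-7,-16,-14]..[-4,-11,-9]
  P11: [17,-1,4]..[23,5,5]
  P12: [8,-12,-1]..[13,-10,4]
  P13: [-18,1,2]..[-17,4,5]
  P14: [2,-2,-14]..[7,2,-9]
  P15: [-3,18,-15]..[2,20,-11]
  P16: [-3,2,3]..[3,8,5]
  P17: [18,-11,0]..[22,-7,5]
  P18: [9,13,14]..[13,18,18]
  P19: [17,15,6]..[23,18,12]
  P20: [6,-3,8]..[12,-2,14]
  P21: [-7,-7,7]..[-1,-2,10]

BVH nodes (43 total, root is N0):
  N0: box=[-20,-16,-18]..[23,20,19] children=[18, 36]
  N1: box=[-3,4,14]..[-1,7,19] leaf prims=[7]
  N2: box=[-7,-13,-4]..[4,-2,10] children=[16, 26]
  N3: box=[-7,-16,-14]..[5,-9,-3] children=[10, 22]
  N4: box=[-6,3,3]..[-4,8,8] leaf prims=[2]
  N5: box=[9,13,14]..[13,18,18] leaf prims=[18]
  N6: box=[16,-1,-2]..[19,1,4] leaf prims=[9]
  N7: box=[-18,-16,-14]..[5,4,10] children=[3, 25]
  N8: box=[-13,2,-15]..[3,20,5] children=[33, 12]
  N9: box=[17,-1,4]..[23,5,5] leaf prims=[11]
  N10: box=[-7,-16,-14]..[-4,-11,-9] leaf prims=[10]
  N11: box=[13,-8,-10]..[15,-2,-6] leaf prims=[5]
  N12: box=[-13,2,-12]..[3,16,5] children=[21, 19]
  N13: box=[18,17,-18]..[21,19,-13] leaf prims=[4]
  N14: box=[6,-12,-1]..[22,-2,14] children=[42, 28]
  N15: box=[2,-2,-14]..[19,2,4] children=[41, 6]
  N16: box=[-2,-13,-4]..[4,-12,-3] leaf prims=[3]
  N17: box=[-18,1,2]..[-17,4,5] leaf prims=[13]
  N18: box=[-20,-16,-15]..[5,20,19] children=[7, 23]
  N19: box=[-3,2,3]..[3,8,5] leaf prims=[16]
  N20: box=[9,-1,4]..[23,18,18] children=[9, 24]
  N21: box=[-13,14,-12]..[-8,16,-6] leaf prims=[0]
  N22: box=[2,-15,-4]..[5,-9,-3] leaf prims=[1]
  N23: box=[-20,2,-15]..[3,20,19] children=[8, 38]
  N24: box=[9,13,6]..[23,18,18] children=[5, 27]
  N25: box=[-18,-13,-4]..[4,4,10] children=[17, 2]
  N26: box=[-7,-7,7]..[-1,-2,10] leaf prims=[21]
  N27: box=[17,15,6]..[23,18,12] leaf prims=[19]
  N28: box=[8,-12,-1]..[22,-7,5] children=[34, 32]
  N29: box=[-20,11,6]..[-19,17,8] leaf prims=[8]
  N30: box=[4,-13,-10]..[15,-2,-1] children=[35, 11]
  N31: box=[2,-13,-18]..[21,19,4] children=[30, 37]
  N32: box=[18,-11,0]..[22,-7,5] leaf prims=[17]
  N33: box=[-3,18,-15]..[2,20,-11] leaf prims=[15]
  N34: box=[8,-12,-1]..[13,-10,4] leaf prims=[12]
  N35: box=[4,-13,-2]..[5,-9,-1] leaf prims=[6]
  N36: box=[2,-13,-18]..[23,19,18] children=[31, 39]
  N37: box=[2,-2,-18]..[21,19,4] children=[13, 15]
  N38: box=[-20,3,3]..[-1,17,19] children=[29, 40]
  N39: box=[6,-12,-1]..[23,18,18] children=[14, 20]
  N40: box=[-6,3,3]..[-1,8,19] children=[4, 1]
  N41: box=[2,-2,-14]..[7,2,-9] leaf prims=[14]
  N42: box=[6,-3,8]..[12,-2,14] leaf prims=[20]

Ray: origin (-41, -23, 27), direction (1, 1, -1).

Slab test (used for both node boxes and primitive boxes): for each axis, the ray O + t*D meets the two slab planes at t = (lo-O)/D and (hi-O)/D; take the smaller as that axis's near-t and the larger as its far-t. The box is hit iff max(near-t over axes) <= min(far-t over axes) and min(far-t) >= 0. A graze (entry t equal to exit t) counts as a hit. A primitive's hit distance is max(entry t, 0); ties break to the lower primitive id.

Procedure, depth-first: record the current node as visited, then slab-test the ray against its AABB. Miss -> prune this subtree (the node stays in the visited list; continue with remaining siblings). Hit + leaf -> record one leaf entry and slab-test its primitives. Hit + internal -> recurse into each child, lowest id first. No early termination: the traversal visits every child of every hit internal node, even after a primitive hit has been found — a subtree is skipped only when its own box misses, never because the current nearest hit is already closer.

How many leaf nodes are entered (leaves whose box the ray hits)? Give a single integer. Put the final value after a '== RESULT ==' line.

Walk:
N0 x:[21,64] y:[7,43] z:[8,45] -> hit [21,43], descend [18, 36]
  N18 x:[21,46] y:[7,43] z:[8,42] -> hit [21,42], descend [7, 23]
    N7 x:[23,46] y:[7,27] z:[17,41] -> hit [23,27], descend [3, 25]
      N3 x:[34,46] y:[7,14] z:[30,41] -> miss, prune
      N25 x:[23,45] y:[10,27] z:[17,31] -> hit [23,27], descend [2, 17]
        N2 x:[34,45] y:[10,21] z:[17,31] -> miss, prune
        N17 x:[23,24] y:[24,27] z:[22,25] -> hit [24,24] leaf, test {P13@t=24}
    N23 x:[21,44] y:[25,43] z:[8,42] -> hit [25,42], descend [8, 38]
      N8 x:[28,44] y:[25,43] z:[22,42] -> hit [28,42], descend [12, 33]
        N12 x:[28,44] y:[25,39] z:[22,39] -> hit [28,39], descend [19, 21]
          N19 x:[38,44] y:[25,31] z:[22,24] -> miss, prune
          N21 x:[28,33] y:[37,39] z:[33,39] -> miss, prune
        N33 x:[38,43] y:[41,43] z:[38,42] -> hit [41,42] leaf, test {P15@t=41}
      N38 x:[21,40] y:[26,40] z:[8,24] -> miss, prune
  N36 x:[43,64] y:[10,42] z:[9,45] -> miss, prune

Summary -> nodes [0, 18, 7, 3, 25, 2, 17, 23, 8, 12, 19, 21, 33, 38, 36]; box-tests=15; leaf-entries=2; first=P13

== RESULT ==
2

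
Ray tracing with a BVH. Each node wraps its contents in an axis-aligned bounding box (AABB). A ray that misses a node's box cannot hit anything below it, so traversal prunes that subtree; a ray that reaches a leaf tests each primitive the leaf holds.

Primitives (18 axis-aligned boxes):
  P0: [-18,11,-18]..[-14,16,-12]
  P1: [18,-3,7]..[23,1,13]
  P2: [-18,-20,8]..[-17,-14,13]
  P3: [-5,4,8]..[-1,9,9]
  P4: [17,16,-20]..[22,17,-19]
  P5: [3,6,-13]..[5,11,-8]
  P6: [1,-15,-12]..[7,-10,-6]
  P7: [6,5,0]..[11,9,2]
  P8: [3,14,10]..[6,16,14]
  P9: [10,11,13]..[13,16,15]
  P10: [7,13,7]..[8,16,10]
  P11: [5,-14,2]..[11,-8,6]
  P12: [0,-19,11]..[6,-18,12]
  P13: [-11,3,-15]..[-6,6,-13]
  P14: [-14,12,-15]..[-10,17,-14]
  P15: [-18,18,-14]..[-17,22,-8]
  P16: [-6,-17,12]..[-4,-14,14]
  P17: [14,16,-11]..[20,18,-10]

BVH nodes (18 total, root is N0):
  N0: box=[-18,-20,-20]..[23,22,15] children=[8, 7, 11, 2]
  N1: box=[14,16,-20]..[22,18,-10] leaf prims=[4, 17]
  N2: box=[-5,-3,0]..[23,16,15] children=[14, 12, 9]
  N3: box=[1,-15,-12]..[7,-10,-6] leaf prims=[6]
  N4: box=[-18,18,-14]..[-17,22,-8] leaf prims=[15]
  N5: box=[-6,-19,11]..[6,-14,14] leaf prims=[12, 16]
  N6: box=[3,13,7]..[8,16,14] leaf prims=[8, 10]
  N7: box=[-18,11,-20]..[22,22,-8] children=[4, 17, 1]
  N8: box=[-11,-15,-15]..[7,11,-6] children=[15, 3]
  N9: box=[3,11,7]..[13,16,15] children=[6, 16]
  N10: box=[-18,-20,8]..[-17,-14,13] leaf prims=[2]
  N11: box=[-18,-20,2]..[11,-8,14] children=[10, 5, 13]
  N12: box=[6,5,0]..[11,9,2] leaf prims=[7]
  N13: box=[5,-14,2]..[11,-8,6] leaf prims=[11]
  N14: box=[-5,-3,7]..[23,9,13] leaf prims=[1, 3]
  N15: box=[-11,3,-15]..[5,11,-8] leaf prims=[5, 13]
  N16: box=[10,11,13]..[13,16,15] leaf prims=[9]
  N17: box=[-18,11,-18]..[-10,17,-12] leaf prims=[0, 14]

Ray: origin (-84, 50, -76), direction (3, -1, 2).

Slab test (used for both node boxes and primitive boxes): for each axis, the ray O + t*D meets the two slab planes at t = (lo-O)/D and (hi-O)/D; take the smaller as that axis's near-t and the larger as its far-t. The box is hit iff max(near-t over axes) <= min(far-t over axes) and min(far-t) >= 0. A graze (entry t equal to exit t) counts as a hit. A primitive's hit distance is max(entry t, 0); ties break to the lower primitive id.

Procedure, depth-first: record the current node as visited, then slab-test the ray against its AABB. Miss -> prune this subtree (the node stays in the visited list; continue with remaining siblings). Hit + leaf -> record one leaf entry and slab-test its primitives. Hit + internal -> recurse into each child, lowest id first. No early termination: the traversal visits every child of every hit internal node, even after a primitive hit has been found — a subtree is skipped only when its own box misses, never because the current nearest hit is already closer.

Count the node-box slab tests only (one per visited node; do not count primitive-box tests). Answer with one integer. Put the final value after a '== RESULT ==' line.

Trace the traversal:
N0 x:[22,107/3] y:[28,70] z:[28,91/2] -> hit [28,107/3], descend [2, 7, 8, 11]
  N2 x:[79/3,107/3] y:[34,53] z:[38,91/2] -> miss, prune
  N7 x:[22,106/3] y:[28,39] z:[28,34] -> hit [28,34], descend [1, 4, 17]
    N1 x:[98/3,106/3] y:[32,34] z:[28,33] -> hit [98/3,33] leaf, test {P4(miss), P17@t=98/3}
    N4 x:[22,67/3] y:[28,32] z:[31,34] -> miss, prune
    N17 x:[22,74/3] y:[33,39] z:[29,32] -> miss, prune
  N8 x:[73/3,91/3] y:[39,65] z:[61/2,35] -> miss, prune
  N11 x:[22,95/3] y:[58,70] z:[39,45] -> miss, prune

order=[0, 2, 7, 1, 4, 17, 8, 11]  |boxes|=8  |leaves|=1  hit=P17

== RESULT ==
8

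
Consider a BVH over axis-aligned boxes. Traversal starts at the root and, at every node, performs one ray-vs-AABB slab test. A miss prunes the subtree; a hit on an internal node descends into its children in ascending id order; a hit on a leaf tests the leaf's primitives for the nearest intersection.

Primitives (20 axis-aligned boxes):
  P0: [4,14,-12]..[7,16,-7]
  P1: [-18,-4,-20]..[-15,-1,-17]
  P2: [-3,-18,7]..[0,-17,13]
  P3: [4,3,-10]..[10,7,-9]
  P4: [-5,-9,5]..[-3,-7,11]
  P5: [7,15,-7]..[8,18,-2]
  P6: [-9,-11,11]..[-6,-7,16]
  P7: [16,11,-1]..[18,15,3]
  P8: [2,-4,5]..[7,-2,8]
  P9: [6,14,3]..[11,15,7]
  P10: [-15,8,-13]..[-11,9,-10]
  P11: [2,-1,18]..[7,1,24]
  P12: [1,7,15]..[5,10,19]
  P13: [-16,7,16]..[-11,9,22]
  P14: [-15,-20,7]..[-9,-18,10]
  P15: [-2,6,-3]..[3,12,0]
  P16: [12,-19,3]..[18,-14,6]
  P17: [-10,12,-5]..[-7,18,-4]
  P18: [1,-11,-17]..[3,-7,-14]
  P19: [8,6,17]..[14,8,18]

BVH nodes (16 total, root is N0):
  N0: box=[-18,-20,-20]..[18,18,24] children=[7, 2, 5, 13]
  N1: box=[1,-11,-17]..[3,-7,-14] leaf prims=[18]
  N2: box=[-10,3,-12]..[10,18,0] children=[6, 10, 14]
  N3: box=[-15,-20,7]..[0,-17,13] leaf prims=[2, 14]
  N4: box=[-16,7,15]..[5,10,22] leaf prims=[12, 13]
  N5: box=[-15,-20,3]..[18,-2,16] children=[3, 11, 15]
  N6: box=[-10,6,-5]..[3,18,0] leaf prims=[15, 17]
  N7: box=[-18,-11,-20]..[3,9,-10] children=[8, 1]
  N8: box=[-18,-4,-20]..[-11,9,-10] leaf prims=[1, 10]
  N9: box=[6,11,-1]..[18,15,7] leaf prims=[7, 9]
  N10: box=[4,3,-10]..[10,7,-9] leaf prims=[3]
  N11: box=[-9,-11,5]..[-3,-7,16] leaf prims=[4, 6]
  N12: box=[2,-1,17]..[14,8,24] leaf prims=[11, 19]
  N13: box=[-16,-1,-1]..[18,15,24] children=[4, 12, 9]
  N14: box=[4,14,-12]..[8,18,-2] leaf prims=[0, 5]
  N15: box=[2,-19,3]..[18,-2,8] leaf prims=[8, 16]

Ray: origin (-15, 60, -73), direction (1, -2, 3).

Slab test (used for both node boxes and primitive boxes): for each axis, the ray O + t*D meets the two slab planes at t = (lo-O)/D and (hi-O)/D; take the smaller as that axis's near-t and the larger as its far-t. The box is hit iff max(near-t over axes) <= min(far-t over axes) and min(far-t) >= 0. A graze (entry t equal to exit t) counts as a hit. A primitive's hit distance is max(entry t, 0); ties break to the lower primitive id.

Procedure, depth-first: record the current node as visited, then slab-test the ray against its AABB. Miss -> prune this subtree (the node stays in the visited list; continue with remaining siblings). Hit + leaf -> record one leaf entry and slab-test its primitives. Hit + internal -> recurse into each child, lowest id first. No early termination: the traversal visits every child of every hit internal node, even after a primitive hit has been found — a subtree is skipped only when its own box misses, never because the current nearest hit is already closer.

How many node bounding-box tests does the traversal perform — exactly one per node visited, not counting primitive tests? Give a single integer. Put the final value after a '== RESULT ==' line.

Trace the traversal:
N0 x:[-3,33] y:[21,40] z:[53/3,97/3] -> hit [21,97/3], descend [2, 5, 7, 13]
  N2 x:[5,25] y:[21,57/2] z:[61/3,73/3] -> hit [21,73/3], descend [6, 10, 14]
    N6 x:[5,18] y:[21,27] z:[68/3,73/3] -> miss, prune
    N10 x:[19,25] y:[53/2,57/2] z:[21,64/3] -> miss, prune
    N14 x:[19,23] y:[21,23] z:[61/3,71/3] -> hit [21,23] leaf, test {P0@t=22, P5@t=22}
  N5 x:[0,33] y:[31,40] z:[76/3,89/3] -> miss, prune
  N7 x:[-3,18] y:[51/2,71/2] z:[53/3,21] -> miss, prune
  N13 x:[-1,33] y:[45/2,61/2] z:[24,97/3] -> hit [24,61/2], descend [4, 9, 12]
    N4 x:[-1,20] y:[25,53/2] z:[88/3,95/3] -> miss, prune
    N9 x:[21,33] y:[45/2,49/2] z:[24,80/3] -> hit [24,49/2] leaf, test {P7(miss), P9(miss)}
    N12 x:[17,29] y:[26,61/2] z:[30,97/3] -> miss, prune

11 AABB tests over nodes [0, 2, 6, 10, 14, 5, 7, 13, 4, 9, 12]; 2 leaves entered; closest P0.

== RESULT ==
11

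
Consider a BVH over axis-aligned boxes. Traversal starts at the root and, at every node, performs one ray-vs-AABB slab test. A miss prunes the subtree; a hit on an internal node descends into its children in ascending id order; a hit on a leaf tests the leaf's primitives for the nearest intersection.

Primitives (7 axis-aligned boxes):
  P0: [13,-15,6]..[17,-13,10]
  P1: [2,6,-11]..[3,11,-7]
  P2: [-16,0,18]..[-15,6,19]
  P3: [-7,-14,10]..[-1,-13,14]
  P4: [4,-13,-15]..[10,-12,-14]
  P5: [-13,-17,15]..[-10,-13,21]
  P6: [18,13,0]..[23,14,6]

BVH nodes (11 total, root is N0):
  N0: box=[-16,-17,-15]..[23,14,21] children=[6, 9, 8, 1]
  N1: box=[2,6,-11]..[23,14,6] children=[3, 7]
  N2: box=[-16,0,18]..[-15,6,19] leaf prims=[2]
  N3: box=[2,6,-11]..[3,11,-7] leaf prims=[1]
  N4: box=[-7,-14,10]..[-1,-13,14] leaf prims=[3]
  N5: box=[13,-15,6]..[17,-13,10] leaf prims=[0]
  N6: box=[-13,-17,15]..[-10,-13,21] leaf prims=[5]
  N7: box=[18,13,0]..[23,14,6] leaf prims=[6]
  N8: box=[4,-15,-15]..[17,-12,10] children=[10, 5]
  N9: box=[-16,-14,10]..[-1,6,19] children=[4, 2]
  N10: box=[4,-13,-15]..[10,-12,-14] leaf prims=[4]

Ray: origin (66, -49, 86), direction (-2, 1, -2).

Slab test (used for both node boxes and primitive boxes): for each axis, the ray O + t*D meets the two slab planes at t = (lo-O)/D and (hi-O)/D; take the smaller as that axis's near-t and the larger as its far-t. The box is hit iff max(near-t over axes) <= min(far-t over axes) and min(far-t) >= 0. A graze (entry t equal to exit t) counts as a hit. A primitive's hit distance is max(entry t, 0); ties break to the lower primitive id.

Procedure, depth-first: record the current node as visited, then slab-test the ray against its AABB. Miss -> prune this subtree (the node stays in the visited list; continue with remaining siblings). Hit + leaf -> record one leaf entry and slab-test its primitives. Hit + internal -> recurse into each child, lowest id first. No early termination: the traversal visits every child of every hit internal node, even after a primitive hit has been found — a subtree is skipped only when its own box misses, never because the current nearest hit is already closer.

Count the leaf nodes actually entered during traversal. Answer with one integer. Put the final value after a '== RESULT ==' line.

Trace the traversal:
N0 x:[43/2,41] y:[32,63] z:[65/2,101/2] -> hit [65/2,41], descend [1, 6, 8, 9]
  N1 x:[43/2,32] y:[55,63] z:[40,97/2] -> miss, prune
  N6 x:[38,79/2] y:[32,36] z:[65/2,71/2] -> miss, prune
  N8 x:[49/2,31] y:[34,37] z:[38,101/2] -> miss, prune
  N9 x:[67/2,41] y:[35,55] z:[67/2,38] -> hit [35,38], descend [2, 4]
    N2 x:[81/2,41] y:[49,55] z:[67/2,34] -> miss, prune
    N4 x:[67/2,73/2] y:[35,36] z:[36,38] -> hit [36,36] leaf, test {P3@t=36}

Summary -> nodes [0, 1, 6, 8, 9, 2, 4]; box-tests=7; leaf-entries=1; first=P3

== RESULT ==
1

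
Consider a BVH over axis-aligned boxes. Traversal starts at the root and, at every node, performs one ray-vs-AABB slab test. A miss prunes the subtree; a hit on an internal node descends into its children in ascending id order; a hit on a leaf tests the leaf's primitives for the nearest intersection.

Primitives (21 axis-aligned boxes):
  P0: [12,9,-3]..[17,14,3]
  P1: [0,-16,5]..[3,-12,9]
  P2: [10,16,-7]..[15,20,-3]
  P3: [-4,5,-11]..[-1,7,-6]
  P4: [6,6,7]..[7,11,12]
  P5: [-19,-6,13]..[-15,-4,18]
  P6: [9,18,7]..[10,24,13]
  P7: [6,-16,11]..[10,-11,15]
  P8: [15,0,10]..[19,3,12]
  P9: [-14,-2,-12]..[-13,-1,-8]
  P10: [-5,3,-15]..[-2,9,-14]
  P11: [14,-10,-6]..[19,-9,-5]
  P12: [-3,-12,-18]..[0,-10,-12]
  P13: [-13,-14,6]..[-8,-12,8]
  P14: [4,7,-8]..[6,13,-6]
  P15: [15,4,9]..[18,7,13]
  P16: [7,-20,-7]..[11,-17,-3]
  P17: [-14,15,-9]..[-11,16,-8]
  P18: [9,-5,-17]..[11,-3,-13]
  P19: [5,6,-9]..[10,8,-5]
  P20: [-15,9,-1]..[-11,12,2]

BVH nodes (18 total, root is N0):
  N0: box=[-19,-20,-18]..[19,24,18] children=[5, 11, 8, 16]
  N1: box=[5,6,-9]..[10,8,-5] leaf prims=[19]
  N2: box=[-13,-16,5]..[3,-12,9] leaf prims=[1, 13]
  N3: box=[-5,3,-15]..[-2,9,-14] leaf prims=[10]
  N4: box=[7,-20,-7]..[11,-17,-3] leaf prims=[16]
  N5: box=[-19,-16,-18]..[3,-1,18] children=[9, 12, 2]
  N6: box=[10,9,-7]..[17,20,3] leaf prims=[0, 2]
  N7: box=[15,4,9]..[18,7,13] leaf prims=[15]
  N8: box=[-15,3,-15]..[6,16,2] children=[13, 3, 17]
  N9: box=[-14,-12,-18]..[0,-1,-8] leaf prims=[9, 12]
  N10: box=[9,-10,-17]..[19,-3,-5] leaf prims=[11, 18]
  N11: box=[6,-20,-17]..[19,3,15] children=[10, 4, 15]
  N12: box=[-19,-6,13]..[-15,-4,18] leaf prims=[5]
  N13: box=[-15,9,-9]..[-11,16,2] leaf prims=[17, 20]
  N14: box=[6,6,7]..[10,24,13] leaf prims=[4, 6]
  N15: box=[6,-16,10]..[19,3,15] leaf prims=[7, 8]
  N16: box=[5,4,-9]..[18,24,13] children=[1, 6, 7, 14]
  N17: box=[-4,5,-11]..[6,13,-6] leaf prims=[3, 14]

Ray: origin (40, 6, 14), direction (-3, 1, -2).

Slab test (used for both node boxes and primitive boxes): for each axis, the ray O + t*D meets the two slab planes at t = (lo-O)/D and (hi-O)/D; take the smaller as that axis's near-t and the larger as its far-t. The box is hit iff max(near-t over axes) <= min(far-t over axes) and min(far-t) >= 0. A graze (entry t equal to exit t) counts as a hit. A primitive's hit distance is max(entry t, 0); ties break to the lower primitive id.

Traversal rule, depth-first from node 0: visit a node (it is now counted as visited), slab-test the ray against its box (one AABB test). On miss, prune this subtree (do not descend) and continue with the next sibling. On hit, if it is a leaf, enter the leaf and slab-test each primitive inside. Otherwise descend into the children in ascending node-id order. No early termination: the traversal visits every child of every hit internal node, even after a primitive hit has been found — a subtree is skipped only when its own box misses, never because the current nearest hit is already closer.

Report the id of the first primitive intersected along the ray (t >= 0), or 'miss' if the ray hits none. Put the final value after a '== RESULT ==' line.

Traverse from the root:
N0 x:[7,59/3] y:[-26,18] z:[-2,16] -> hit [7,16], descend [5, 8, 11, 16]
  N5 x:[37/3,59/3] y:[-22,-7] z:[-2,16] -> miss, prune
  N8 x:[34/3,55/3] y:[-3,10] z:[6,29/2] -> miss, prune
  N11 x:[7,34/3] y:[-26,-3] z:[-1/2,31/2] -> miss, prune
  N16 x:[22/3,35/3] y:[-2,18] z:[1/2,23/2] -> hit [22/3,23/2], descend [1, 6, 7, 14]
    N1 x:[10,35/3] y:[0,2] z:[19/2,23/2] -> miss, prune
    N6 x:[23/3,10] y:[3,14] z:[11/2,21/2] -> hit [23/3,10] leaf, test {P0@t=23/3, P2@t=10}
    N7 x:[22/3,25/3] y:[-2,1] z:[1/2,5/2] -> miss, prune
    N14 x:[10,34/3] y:[0,18] z:[1/2,7/2] -> miss, prune

order=[0, 5, 8, 11, 16, 1, 6, 7, 14]  |boxes|=9  |leaves|=1  hit=P0

== RESULT ==
0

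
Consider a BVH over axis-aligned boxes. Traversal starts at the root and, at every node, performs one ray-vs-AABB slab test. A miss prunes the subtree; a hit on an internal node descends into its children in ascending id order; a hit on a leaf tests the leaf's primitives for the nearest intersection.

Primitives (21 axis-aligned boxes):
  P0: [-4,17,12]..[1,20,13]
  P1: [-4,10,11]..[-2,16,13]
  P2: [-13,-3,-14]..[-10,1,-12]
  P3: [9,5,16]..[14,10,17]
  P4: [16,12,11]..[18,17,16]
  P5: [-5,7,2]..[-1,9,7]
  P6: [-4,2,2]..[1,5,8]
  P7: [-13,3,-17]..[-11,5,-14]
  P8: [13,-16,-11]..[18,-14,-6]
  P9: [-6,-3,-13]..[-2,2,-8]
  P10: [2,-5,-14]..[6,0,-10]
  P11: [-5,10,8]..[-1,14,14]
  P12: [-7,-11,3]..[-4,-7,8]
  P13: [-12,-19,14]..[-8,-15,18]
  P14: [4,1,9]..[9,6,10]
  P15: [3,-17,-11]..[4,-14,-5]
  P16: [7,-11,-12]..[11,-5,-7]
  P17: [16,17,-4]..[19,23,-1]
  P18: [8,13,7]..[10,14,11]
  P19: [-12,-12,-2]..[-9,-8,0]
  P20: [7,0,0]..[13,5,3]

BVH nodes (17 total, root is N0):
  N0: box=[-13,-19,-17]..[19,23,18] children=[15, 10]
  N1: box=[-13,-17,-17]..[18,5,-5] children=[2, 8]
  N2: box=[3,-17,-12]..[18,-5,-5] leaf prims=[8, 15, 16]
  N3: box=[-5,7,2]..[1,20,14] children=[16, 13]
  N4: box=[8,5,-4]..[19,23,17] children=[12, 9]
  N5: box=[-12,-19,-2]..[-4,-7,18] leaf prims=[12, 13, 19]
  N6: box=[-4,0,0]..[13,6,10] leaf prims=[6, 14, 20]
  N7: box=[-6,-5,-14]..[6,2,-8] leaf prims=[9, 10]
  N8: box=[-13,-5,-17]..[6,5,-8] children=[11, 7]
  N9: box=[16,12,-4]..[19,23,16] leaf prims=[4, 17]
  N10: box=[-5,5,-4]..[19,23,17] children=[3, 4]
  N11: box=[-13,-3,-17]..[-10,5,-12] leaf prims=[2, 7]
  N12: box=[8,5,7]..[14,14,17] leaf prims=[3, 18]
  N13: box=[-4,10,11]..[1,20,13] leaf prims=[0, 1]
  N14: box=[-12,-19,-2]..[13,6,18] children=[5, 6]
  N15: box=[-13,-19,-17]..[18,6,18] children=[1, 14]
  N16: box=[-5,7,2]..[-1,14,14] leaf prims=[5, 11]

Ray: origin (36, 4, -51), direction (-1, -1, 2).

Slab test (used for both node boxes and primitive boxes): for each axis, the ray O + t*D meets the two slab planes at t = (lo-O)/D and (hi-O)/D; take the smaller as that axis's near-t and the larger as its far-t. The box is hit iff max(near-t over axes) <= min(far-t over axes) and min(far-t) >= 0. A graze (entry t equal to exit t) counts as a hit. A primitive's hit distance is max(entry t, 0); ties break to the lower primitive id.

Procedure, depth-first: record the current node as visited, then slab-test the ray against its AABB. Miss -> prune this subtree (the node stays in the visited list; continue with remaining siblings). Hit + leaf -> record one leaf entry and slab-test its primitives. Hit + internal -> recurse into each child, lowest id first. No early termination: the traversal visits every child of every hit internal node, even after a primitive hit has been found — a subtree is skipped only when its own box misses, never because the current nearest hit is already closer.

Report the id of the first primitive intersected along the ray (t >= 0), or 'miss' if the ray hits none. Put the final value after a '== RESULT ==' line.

Traverse from the root:
N0 x:[17,49] y:[-19,23] z:[17,69/2] -> hit [17,23], descend [10, 15]
  N10 x:[17,41] y:[-19,-1] z:[47/2,34] -> miss, prune
  N15 x:[18,49] y:[-2,23] z:[17,69/2] -> hit [18,23], descend [1, 14]
    N1 x:[18,49] y:[-1,21] z:[17,23] -> hit [18,21], descend [2, 8]
      N2 x:[18,33] y:[9,21] z:[39/2,23] -> hit [39/2,21] leaf, test {P8@t=20, P15(miss), P16(miss)}
      N8 x:[30,49] y:[-1,9] z:[17,43/2] -> miss, prune
    N14 x:[23,48] y:[-2,23] z:[49/2,69/2] -> miss, prune

order=[0, 10, 15, 1, 2, 8, 14]  |boxes|=7  |leaves|=1  hit=P8

== RESULT ==
8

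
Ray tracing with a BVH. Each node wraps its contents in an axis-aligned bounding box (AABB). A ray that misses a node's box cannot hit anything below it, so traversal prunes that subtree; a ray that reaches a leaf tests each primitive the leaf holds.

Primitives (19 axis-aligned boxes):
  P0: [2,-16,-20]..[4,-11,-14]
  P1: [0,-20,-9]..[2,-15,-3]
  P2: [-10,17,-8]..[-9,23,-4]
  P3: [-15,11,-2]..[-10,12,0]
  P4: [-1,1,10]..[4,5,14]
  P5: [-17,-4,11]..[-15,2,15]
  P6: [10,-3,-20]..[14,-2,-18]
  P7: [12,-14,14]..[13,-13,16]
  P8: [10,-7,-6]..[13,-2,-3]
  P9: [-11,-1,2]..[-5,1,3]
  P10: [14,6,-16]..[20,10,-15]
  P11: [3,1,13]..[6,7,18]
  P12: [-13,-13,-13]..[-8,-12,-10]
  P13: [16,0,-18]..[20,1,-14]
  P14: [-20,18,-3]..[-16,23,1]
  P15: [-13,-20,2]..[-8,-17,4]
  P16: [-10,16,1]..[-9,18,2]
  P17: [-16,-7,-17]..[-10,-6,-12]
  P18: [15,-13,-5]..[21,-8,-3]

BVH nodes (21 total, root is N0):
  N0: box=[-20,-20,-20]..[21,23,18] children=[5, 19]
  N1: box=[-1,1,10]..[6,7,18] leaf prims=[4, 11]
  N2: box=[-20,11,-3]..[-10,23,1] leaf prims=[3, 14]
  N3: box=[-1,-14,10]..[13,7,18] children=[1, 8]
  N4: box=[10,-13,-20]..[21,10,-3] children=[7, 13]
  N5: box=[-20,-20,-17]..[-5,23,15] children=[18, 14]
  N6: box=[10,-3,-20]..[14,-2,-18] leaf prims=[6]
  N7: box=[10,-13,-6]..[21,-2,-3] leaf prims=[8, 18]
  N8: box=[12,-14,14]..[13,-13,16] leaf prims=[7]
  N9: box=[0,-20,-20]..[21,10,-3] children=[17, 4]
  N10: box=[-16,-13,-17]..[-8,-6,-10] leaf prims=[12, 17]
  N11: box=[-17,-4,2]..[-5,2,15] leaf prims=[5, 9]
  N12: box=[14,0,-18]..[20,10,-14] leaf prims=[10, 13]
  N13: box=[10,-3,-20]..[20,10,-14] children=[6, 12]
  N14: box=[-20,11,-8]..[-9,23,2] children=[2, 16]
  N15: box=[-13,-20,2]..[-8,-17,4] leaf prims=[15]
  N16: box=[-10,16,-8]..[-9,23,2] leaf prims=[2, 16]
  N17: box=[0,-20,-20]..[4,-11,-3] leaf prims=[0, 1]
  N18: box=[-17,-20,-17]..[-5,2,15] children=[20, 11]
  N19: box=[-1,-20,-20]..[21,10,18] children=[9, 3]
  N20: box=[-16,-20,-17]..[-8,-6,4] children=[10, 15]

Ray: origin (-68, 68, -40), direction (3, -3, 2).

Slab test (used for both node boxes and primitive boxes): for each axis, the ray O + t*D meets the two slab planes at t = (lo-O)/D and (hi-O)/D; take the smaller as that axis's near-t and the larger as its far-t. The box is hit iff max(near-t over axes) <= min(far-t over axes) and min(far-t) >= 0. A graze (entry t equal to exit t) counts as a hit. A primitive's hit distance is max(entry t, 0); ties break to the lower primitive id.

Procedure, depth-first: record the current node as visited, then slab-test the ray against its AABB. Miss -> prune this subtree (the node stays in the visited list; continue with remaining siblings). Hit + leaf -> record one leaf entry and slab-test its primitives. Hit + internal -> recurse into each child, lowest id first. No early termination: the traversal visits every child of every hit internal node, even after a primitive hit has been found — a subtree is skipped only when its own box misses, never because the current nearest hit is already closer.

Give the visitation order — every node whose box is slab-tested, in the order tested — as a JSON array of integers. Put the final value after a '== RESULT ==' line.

Traverse from the root:
N0 x:[16,89/3] y:[15,88/3] z:[10,29] -> hit [16,29], descend [5, 19]
  N5 x:[16,21] y:[15,88/3] z:[23/2,55/2] -> hit [16,21], descend [14, 18]
    N14 x:[16,59/3] y:[15,19] z:[16,21] -> hit [16,19], descend [2, 16]
      N2 x:[16,58/3] y:[15,19] z:[37/2,41/2] -> hit [37/2,19] leaf, test {P3@t=19, P14(miss)}
      N16 x:[58/3,59/3] y:[15,52/3] z:[16,21] -> miss, prune
    N18 x:[17,21] y:[22,88/3] z:[23/2,55/2] -> miss, prune
  N19 x:[67/3,89/3] y:[58/3,88/3] z:[10,29] -> hit [67/3,29], descend [3, 9]
    N3 x:[67/3,27] y:[61/3,82/3] z:[25,29] -> hit [25,27], descend [1, 8]
      N1 x:[67/3,74/3] y:[61/3,67/3] z:[25,29] -> miss, prune
      N8 x:[80/3,27] y:[27,82/3] z:[27,28] -> hit [27,27] leaf, test {P7@t=27}
    N9 x:[68/3,89/3] y:[58/3,88/3] z:[10,37/2] -> miss, prune

Visited [0, 5, 14, 2, 16, 18, 19, 3, 1, 8, 9]. Tests: 11 box, 2 leaf. Nearest: P3.

== RESULT ==
[0, 5, 14, 2, 16, 18, 19, 3, 1, 8, 9]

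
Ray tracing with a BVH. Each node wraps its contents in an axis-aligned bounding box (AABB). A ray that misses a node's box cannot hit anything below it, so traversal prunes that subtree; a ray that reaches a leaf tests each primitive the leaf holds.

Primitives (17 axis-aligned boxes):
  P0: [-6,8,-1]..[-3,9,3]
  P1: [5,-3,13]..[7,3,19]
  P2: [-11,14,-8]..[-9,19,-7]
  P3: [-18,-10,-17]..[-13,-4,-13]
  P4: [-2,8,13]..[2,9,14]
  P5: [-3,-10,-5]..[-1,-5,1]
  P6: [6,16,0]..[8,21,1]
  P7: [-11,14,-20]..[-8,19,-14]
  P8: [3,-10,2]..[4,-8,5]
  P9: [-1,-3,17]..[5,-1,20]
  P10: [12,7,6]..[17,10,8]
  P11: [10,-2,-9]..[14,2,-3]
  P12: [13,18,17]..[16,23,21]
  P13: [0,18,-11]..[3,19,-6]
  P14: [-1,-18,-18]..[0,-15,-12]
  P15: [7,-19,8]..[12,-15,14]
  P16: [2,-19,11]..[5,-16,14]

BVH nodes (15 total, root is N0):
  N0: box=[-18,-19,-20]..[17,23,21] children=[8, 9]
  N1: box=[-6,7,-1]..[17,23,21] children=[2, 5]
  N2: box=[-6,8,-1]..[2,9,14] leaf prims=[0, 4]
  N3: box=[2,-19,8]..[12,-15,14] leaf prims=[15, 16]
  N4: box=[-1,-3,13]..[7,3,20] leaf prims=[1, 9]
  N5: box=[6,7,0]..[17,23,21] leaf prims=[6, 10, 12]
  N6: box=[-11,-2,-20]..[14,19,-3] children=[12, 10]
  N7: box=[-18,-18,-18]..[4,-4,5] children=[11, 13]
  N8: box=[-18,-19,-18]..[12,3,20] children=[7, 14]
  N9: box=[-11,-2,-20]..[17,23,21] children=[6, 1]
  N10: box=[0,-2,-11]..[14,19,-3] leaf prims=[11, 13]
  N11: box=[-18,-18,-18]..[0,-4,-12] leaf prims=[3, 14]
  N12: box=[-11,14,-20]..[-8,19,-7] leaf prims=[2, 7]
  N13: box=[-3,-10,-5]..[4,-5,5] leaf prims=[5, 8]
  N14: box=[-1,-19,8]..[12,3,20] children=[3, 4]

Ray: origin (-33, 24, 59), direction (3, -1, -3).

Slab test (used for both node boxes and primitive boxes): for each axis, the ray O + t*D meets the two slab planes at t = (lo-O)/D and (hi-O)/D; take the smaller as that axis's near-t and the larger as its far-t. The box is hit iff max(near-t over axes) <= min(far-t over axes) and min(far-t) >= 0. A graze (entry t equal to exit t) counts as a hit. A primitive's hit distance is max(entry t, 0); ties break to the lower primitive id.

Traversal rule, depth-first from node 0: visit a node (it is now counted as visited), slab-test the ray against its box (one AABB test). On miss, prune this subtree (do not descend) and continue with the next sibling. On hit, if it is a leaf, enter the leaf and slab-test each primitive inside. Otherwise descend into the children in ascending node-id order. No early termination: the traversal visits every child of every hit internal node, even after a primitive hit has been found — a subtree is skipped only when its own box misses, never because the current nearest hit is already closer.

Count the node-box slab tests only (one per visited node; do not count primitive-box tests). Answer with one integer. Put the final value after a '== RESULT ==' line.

Trace the traversal:
N0 x:[5,50/3] y:[1,43] z:[38/3,79/3] -> hit [38/3,50/3], descend [8, 9]
  N8 x:[5,15] y:[21,43] z:[13,77/3] -> miss, prune
  N9 x:[22/3,50/3] y:[1,26] z:[38/3,79/3] -> hit [38/3,50/3], descend [1, 6]
    N1 x:[9,50/3] y:[1,17] z:[38/3,20] -> hit [38/3,50/3], descend [2, 5]
      N2 x:[9,35/3] y:[15,16] z:[15,20] -> miss, prune
      N5 x:[13,50/3] y:[1,17] z:[38/3,59/3] -> hit [13,50/3] leaf, test {P6(miss), P10(miss), P12(miss)}
    N6 x:[22/3,47/3] y:[5,26] z:[62/3,79/3] -> miss, prune

order=[0, 8, 9, 1, 2, 5, 6]  |boxes|=7  |leaves|=1  hit=miss

== RESULT ==
7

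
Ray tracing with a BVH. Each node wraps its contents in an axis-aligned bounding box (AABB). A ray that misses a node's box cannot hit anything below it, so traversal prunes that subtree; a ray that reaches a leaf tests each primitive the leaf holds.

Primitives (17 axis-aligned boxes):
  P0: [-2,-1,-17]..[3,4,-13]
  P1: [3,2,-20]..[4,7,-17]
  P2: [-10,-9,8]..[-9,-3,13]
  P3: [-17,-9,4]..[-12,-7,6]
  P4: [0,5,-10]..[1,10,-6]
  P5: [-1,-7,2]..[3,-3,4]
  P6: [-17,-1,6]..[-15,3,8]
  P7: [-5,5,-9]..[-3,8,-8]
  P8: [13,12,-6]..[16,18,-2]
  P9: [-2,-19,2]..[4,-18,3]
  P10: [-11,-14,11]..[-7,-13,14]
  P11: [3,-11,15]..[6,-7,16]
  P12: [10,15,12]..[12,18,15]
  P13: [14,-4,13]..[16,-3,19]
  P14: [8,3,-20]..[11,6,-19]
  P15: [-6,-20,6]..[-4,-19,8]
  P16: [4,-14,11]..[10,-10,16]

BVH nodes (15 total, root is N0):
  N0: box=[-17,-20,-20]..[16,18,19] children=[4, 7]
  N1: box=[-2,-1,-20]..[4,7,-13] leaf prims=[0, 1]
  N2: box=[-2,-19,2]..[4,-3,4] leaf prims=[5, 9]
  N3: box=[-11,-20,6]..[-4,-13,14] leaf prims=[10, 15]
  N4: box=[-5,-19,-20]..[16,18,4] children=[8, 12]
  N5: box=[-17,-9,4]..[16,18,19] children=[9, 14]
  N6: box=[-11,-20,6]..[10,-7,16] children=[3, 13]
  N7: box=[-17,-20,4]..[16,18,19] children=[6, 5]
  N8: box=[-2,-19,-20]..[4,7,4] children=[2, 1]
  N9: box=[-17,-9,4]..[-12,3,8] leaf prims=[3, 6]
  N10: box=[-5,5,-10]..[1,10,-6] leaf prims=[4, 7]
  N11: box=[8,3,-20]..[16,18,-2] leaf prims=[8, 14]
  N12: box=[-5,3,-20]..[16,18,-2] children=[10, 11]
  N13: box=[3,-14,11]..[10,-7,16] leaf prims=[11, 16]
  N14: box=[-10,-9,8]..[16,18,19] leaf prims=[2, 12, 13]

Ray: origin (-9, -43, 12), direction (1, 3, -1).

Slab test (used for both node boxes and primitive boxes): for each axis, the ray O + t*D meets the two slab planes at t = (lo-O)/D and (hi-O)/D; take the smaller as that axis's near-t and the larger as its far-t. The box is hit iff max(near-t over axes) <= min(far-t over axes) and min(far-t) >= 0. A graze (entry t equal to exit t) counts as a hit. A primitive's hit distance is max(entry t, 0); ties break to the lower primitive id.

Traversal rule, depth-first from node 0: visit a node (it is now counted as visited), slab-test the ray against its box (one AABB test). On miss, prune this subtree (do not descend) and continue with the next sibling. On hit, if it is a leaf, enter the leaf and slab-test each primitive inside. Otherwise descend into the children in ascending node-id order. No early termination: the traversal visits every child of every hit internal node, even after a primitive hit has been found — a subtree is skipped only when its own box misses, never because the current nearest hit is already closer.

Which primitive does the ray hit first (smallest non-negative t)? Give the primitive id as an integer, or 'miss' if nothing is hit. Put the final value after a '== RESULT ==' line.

Trace the traversal:
N0 x:[-8,25] y:[23/3,61/3] z:[-7,32] -> hit [23/3,61/3], descend [4, 7]
  N4 x:[4,25] y:[8,61/3] z:[8,32] -> hit [8,61/3], descend [8, 12]
    N8 x:[7,13] y:[8,50/3] z:[8,32] -> hit [8,13], descend [1, 2]
      N1 x:[7,13] y:[14,50/3] z:[25,32] -> miss, prune
      N2 x:[7,13] y:[8,40/3] z:[8,10] -> hit [8,10] leaf, test {P5(miss), P9(miss)}
    N12 x:[4,25] y:[46/3,61/3] z:[14,32] -> hit [46/3,61/3], descend [10, 11]
      N10 x:[4,10] y:[16,53/3] z:[18,22] -> miss, prune
      N11 x:[17,25] y:[46/3,61/3] z:[14,32] -> hit [17,61/3] leaf, test {P8(miss), P14(miss)}
  N7 x:[-8,25] y:[23/3,61/3] z:[-7,8] -> hit [23/3,8], descend [5, 6]
    N5 x:[-8,25] y:[34/3,61/3] z:[-7,8] -> miss, prune
    N6 x:[-2,19] y:[23/3,12] z:[-4,6] -> miss, prune

11 AABB tests over nodes [0, 4, 8, 1, 2, 12, 10, 11, 7, 5, 6]; 2 leaves entered; closest miss.

== RESULT ==
miss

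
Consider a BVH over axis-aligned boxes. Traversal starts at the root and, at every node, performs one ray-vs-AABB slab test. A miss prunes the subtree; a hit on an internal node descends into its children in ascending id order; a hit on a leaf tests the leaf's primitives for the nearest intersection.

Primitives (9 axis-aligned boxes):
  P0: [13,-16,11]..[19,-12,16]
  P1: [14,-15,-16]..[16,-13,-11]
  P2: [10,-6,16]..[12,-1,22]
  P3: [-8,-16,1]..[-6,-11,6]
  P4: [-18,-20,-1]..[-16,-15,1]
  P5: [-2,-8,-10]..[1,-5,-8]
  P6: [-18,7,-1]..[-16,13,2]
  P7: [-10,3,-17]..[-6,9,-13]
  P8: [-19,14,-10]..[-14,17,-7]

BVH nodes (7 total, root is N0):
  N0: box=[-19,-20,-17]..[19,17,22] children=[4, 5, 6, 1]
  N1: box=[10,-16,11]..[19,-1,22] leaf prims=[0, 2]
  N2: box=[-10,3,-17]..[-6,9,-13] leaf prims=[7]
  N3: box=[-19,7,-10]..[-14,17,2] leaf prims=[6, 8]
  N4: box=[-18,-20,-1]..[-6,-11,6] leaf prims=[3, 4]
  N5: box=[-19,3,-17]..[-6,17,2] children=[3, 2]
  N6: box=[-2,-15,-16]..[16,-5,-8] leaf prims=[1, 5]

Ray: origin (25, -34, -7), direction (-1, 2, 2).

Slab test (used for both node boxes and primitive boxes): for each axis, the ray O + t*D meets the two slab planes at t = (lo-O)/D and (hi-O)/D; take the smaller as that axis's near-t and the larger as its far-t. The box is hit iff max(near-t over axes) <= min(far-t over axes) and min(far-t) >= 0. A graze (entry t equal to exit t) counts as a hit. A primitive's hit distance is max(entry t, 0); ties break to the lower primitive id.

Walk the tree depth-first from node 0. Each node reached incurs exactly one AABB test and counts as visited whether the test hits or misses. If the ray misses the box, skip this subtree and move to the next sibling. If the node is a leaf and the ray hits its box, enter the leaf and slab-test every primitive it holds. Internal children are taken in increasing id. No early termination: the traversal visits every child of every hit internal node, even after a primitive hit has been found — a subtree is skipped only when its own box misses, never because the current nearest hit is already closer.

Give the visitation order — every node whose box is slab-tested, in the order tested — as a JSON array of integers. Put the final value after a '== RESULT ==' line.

Walk:
N0 x:[6,44] y:[7,51/2] z:[-5,29/2] -> hit [7,29/2], descend [1, 4, 5, 6]
  N1 x:[6,15] y:[9,33/2] z:[9,29/2] -> hit [9,29/2] leaf, test {P0@t=9, P2@t=14}
  N4 x:[31,43] y:[7,23/2] z:[3,13/2] -> miss, prune
  N5 x:[31,44] y:[37/2,51/2] z:[-5,9/2] -> miss, prune
  N6 x:[9,27] y:[19/2,29/2] z:[-9/2,-1/2] -> miss, prune

Summary -> nodes [0, 1, 4, 5, 6]; box-tests=5; leaf-entries=1; first=P0

== RESULT ==
[0, 1, 4, 5, 6]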